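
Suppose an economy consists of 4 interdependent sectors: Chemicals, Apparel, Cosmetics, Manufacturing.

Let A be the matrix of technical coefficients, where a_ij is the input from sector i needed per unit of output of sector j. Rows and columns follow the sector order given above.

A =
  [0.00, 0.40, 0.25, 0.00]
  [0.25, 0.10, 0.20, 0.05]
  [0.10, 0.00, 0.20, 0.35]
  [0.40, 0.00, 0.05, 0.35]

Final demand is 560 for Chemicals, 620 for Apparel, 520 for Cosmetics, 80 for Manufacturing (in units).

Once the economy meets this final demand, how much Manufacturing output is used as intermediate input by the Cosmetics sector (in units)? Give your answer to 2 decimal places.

z_43 = 66.52

I − A =
  [   1.00    -0.40    -0.25     0.00]
  [  -0.25     0.90    -0.20    -0.05]
  [  -0.10     0.00     0.80    -0.35]
  [  -0.40     0.00    -0.05     0.65]
Compute the cofactors C_ij = (−1)^(i+j)·(3×3 minor ij) of I−A; the adjugate is their transpose:
adj(I−A) = Cᵀ =
  [ 0.452250   0.201000   0.199250   0.122750]
  [ 0.182875   0.451250   0.178125   0.130625]
  [ 0.184500   0.082000   0.512000   0.282000]
  [ 0.292500   0.130000   0.162000   0.609500]
det(I−A) = Σ_j (I−A)_1j·C_1j = (1.00)(0.452250) + (-0.40)(0.182875) + (-0.25)(0.184500) + (0.00)(0.292500) = 0.332975
(I − A)⁻¹ = adj(I−A) / det(I−A) ≈
  [   1.3582     0.6036     0.5984     0.3686]
  [   0.5492     1.3552     0.5350     0.3923]
  [   0.5541     0.2463     1.5377     0.8469]
  [   0.8784     0.3904     0.4865     1.8305]
First solve x = (I − A)⁻¹ d = adj(I−A)·d / det(I−A); in particular x_3 = (0.184500·560 + 0.082000·620 + 0.512000·520 + 0.282000·80) / 0.332975 = 442.96 / 0.332975 ≈ 1330.3101.
Intermediate flow from 4 to 3: z_43 = a_43 · x_3 = 0.05 × 442.96 / 0.332975 = 22.148 / 0.332975 ≈ 66.52.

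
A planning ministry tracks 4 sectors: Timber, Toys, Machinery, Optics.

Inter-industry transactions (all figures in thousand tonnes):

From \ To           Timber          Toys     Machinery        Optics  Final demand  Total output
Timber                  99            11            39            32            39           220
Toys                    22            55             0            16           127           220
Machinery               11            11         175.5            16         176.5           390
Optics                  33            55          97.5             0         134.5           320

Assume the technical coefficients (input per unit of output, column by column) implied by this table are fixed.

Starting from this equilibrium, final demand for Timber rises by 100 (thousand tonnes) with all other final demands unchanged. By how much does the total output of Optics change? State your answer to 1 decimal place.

Δx_4 = 42.9

Technical coefficients a_ij = z_ij / X_j:
  a_11 = 99/220 = 0.45, a_21 = 22/220 = 0.10, a_31 = 11/220 = 0.05, a_41 = 33/220 = 0.15
  a_12 = 11/220 = 0.05, a_22 = 55/220 = 0.25, a_32 = 11/220 = 0.05, a_42 = 55/220 = 0.25
  a_13 = 39/390 = 0.10, a_23 = 0/390 = 0.00, a_33 = 175.5/390 = 0.45, a_43 = 97.5/390 = 0.25
  a_14 = 32/320 = 0.10, a_24 = 16/320 = 0.05, a_34 = 16/320 = 0.05, a_44 = 0/320 = 0.00
I − A =
  [   0.55    -0.05    -0.10    -0.10]
  [  -0.10     0.75     0.00    -0.05]
  [  -0.05    -0.05     0.55    -0.05]
  [  -0.15    -0.25    -0.25     1.00]
Compute the cofactors C_ij = (−1)^(i+j)·(3×3 minor ij) of I−A; the adjugate is their transpose:
adj(I−A) = Cᵀ =
  [ 0.395625   0.048125   0.093125   0.046625]
  [ 0.058500   0.280375   0.020125   0.020875]
  [ 0.049125   0.037750   0.386500   0.026125]
  [ 0.086250   0.086750   0.115625   0.219875]
det(I−A) = Σ_j (I−A)_1j·C_1j = (0.55)(0.395625) + (-0.05)(0.058500) + (-0.10)(0.049125) + (-0.10)(0.086250) = 0.20113125
(I − A)⁻¹ = adj(I−A) / det(I−A) ≈
  [   1.9670     0.2393     0.4630     0.2318]
  [   0.2909     1.3940     0.1001     0.1038]
  [   0.2442     0.1877     1.9216     0.1299]
  [   0.4288     0.4313     0.5749     1.0932]
Δx = (I − A)⁻¹ Δd with Δd having +100 in the Timber component and 0 elsewhere.
So Δx_4 = L_41 · (+100), where L_41 = adj(I−A)_41 / det(I−A) = 0.086250 / 0.20113125.
Δx_4 = 0.086250 × (+100) / 0.20113125 = 8.625 / 0.20113125 ≈ 42.9.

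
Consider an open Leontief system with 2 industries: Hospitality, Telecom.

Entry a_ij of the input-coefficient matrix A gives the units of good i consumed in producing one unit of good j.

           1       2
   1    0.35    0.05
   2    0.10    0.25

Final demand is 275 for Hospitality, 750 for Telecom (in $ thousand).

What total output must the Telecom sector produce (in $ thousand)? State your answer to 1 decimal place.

I − A =
  [   0.65    -0.05]
  [  -0.10     0.75]
det(I−A) = (0.65)(0.75) − (-0.05)(-0.10) = 0.4825
adj(I−A) = [[0.75, 0.05], [0.10, 0.65]]
(I − A)⁻¹ = adj(I−A) / det(I−A) ≈
  [   1.5544     0.1036]
  [   0.2073     1.3472]
x = (I − A)⁻¹ d = adj(I−A)·d / det(I−A), with det(I−A) = 0.4825:
  x_1 = (0.75·275 + 0.05·750) / 0.4825 = 243.75 / 0.4825 ≈ 505.2
  x_2 = (0.10·275 + 0.65·750) / 0.4825 = 515.00 / 0.4825 ≈ 1067.4

x_2 = 1067.4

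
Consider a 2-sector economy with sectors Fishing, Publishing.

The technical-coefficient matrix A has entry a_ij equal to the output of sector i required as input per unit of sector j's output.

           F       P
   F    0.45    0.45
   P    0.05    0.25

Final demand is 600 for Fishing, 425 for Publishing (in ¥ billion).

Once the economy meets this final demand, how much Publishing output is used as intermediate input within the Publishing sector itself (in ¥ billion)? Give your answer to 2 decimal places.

I − A =
  [   0.55    -0.45]
  [  -0.05     0.75]
det(I−A) = (0.55)(0.75) − (-0.45)(-0.05) = 0.3900
adj(I−A) = [[0.75, 0.45], [0.05, 0.55]]
(I − A)⁻¹ = adj(I−A) / det(I−A) ≈
  [   1.9231     1.1538]
  [   0.1282     1.4103]
First solve x = (I − A)⁻¹ d = adj(I−A)·d / det(I−A); in particular x_P = (0.05·600 + 0.55·425) / 0.3900 = 263.75 / 0.3900 ≈ 676.2821.
Intermediate flow from P to P: z_PP = a_PP · x_P = 0.25 × 263.75 / 0.3900 = 65.9375 / 0.3900 ≈ 169.07.

z_PP = 169.07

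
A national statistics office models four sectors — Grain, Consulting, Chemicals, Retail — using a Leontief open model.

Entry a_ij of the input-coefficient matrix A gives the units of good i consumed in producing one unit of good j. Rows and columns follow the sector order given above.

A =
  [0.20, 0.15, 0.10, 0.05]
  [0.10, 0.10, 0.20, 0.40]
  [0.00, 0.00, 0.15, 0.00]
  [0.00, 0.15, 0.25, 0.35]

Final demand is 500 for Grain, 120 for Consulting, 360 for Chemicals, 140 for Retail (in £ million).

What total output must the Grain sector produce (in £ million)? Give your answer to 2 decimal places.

I − A =
  [   0.80    -0.15    -0.10    -0.05]
  [  -0.10     0.90    -0.20    -0.40]
  [   0.00     0.00     0.85     0.00]
  [   0.00    -0.15    -0.25     0.65]
Compute the cofactors C_ij = (−1)^(i+j)·(3×3 minor ij) of I−A; the adjugate is their transpose:
adj(I−A) = Cᵀ =
  [ 0.44625   0.08925   0.09975   0.08925]
  [ 0.05525   0.44200   0.19175   0.27625]
  [ 0.00000   0.00000   0.40950   0.00000]
  [ 0.01275   0.10200   0.20175   0.59925]
det(I−A) = Σ_j (I−A)_1j·C_1j = (0.80)(0.44625) + (-0.15)(0.05525) + (-0.10)(0.00000) + (-0.05)(0.01275) = 0.348075
(I − A)⁻¹ = adj(I−A) / det(I−A) ≈
  [   1.2821     0.2564     0.2866     0.2564]
  [   0.1587     1.2698     0.5509     0.7937]
  [   0.0000     0.0000     1.1765     0.0000]
  [   0.0366     0.2930     0.5796     1.7216]
x = (I − A)⁻¹ d = adj(I−A)·d / det(I−A), with det(I−A) = 0.348075:
  x_1 = (0.44625·500 + 0.08925·120 + 0.09975·360 + 0.08925·140) / 0.348075 = 282.24 / 0.348075 ≈ 810.86
  x_2 = (0.05525·500 + 0.44200·120 + 0.19175·360 + 0.27625·140) / 0.348075 = 188.37 / 0.348075 ≈ 541.18
  x_3 = (0.00000·500 + 0.00000·120 + 0.40950·360 + 0.00000·140) / 0.348075 = 147.42 / 0.348075 ≈ 423.53
  x_4 = (0.01275·500 + 0.10200·120 + 0.20175·360 + 0.59925·140) / 0.348075 = 175.14 / 0.348075 ≈ 503.17

x_1 = 810.86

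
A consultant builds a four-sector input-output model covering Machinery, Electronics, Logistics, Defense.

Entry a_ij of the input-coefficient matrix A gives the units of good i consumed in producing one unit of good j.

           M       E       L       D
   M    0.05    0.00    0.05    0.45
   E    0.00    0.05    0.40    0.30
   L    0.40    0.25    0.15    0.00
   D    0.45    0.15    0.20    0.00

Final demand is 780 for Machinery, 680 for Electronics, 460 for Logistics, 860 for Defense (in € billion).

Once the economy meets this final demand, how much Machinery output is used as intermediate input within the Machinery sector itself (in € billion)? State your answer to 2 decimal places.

I − A =
  [   0.95     0.00    -0.05    -0.45]
  [   0.00     0.95    -0.40    -0.30]
  [  -0.40    -0.25     0.85     0.00]
  [  -0.45    -0.15    -0.20     1.00]
Compute the cofactors C_ij = (−1)^(i+j)·(3×3 minor ij) of I−A; the adjugate is their transpose:
adj(I−A) = Cᵀ =
  [ 0.654250   0.092375   0.157750   0.322125]
  [ 0.298750   0.579375   0.362750   0.308250]
  [ 0.395750   0.213875   0.667375   0.242250]
  [ 0.418375   0.171250   0.258875   0.653125]
det(I−A) = Σ_j (I−A)_1j·C_1j = (0.95)(0.654250) + (0.00)(0.298750) + (-0.05)(0.395750) + (-0.45)(0.418375) = 0.41348125
(I − A)⁻¹ = adj(I−A) / det(I−A) ≈
  [   1.5823     0.2234     0.3815     0.7791]
  [   0.7225     1.4012     0.8773     0.7455]
  [   0.9571     0.5173     1.6140     0.5859]
  [   1.0118     0.4142     0.6261     1.5796]
First solve x = (I − A)⁻¹ d = adj(I−A)·d / det(I−A); in particular x_M = (0.654250·780 + 0.092375·680 + 0.157750·460 + 0.322125·860) / 0.41348125 = 922.7225 / 0.41348125 ≈ 2231.5945.
Intermediate flow from M to M: z_MM = a_MM · x_M = 0.05 × 922.7225 / 0.41348125 = 46.136125 / 0.41348125 ≈ 111.58.

z_MM = 111.58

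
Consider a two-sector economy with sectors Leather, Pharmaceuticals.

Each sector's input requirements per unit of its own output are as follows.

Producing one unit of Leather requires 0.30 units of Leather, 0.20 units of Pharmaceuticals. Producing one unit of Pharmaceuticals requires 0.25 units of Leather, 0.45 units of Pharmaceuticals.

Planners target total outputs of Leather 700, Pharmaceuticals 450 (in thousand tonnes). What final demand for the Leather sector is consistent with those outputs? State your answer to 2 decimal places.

I − A =
  [   0.70    -0.25]
  [  -0.20     0.55]
d = (I − A) x:
  d_1 = (+0.70)·700 + (-0.25)·450 = 377.50
  d_2 = (-0.20)·700 + (+0.55)·450 = 107.50

d_1 = 377.50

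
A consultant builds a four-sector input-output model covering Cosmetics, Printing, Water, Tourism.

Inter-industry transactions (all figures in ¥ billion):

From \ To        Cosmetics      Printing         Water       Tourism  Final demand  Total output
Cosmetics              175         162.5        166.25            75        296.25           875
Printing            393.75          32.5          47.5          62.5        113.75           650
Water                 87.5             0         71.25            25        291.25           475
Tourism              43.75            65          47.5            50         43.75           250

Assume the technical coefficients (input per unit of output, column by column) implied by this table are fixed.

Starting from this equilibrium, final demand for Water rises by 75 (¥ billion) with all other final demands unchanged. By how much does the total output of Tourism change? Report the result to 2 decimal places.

Δx_4 = 22.48

Technical coefficients a_ij = z_ij / X_j:
  a_11 = 175/875 = 0.20, a_21 = 393.75/875 = 0.45, a_31 = 87.5/875 = 0.10, a_41 = 43.75/875 = 0.05
  a_12 = 162.5/650 = 0.25, a_22 = 32.5/650 = 0.05, a_32 = 0/650 = 0.00, a_42 = 65/650 = 0.10
  a_13 = 166.25/475 = 0.35, a_23 = 47.5/475 = 0.10, a_33 = 71.25/475 = 0.15, a_43 = 47.5/475 = 0.10
  a_14 = 75/250 = 0.30, a_24 = 62.5/250 = 0.25, a_34 = 25/250 = 0.10, a_44 = 50/250 = 0.20
I − A =
  [   0.80    -0.25    -0.35    -0.30]
  [  -0.45     0.95    -0.10    -0.25]
  [  -0.10     0.00     0.85    -0.10]
  [  -0.05    -0.10    -0.10     0.80]
Compute the cofactors C_ij = (−1)^(i+j)·(3×3 minor ij) of I−A; the adjugate is their transpose:
adj(I−A) = Cᵀ =
  [ 0.614250   0.196500   0.315000   0.331125]
  [ 0.323125   0.490500   0.226375   0.302750]
  [ 0.082750   0.032250   0.467125   0.099500]
  [ 0.089125   0.077625   0.106375   0.514625]
det(I−A) = Σ_j (I−A)_1j·C_1j = (0.80)(0.614250) + (-0.25)(0.323125) + (-0.35)(0.082750) + (-0.30)(0.089125) = 0.35491875
(I − A)⁻¹ = adj(I−A) / det(I−A) ≈
  [   1.7307     0.5536     0.8875     0.9330]
  [   0.9104     1.3820     0.6378     0.8530]
  [   0.2332     0.0909     1.3161     0.2803]
  [   0.2511     0.2187     0.2997     1.4500]
Δx = (I − A)⁻¹ Δd with Δd having +75 in the Water component and 0 elsewhere.
So Δx_4 = L_43 · (+75), where L_43 = adj(I−A)_43 / det(I−A) = 0.106375 / 0.35491875.
Δx_4 = 0.106375 × (+75) / 0.35491875 = 7.978125 / 0.35491875 ≈ 22.48.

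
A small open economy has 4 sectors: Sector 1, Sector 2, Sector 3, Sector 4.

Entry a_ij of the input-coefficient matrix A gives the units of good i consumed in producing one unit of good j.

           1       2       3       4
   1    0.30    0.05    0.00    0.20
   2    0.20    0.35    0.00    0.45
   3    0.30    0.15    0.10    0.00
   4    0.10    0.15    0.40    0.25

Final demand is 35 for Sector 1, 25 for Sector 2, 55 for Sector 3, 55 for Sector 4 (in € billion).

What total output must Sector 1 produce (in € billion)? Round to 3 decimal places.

I − A =
  [   0.70    -0.05     0.00    -0.20]
  [  -0.20     0.65     0.00    -0.45]
  [  -0.30    -0.15     0.90     0.00]
  [  -0.10    -0.15    -0.40     0.75]
Compute the cofactors C_ij = (−1)^(i+j)·(3×3 minor ij) of I−A; the adjugate is their transpose:
adj(I−A) = Cᵀ =
  [ 0.35100   0.07275   0.06100   0.13725]
  [ 0.22950   0.43050   0.14200   0.31950]
  [ 0.15525   0.09600   0.26525   0.09900]
  [ 0.17550   0.14700   0.17800   0.40050]
det(I−A) = Σ_j (I−A)_1j·C_1j = (0.70)(0.35100) + (-0.05)(0.22950) + (0.00)(0.15525) + (-0.20)(0.17550) = 0.199125
(I − A)⁻¹ = adj(I−A) / det(I−A) ≈
  [   1.7627     0.3653     0.3063     0.6893]
  [   1.1525     2.1620     0.7131     1.6045]
  [   0.7797     0.4821     1.3321     0.4972]
  [   0.8814     0.7382     0.8939     2.0113]
x = (I − A)⁻¹ d = adj(I−A)·d / det(I−A), with det(I−A) = 0.199125:
  x_1 = (0.35100·35 + 0.07275·25 + 0.06100·55 + 0.13725·55) / 0.199125 = 25.0075 / 0.199125 ≈ 125.587
  x_2 = (0.22950·35 + 0.43050·25 + 0.14200·55 + 0.31950·55) / 0.199125 = 44.1775 / 0.199125 ≈ 221.858
  x_3 = (0.15525·35 + 0.09600·25 + 0.26525·55 + 0.09900·55) / 0.199125 = 27.8675 / 0.199125 ≈ 139.950
  x_4 = (0.17550·35 + 0.14700·25 + 0.17800·55 + 0.40050·55) / 0.199125 = 41.635 / 0.199125 ≈ 209.090

x_1 = 125.587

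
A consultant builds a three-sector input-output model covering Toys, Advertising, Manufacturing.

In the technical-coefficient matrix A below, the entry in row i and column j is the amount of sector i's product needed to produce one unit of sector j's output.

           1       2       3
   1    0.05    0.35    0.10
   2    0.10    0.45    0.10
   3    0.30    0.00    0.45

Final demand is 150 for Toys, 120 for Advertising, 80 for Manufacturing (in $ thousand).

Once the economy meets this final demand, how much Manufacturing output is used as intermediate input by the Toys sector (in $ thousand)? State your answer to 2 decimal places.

z_31 = 94.15

I − A =
  [   0.95    -0.35    -0.10]
  [  -0.10     0.55    -0.10]
  [  -0.30     0.00     0.55]
Cofactors of I−A, C_ij = (−1)^(i+j)·(minor ij) (rows/columns in the sector order above):
  C_11 = (0.55)(0.55) − (-0.10)(0.00) = 0.3025
  C_12 = −[(-0.10)(0.55) − (-0.10)(-0.30)] = 0.0850
  C_13 = (-0.10)(0.00) − (0.55)(-0.30) = 0.1650
  C_21 = −[(-0.35)(0.55) − (-0.10)(0.00)] = 0.1925
  C_22 = (0.95)(0.55) − (-0.10)(-0.30) = 0.4925
  C_23 = −[(0.95)(0.00) − (-0.35)(-0.30)] = 0.1050
  C_31 = (-0.35)(-0.10) − (-0.10)(0.55) = 0.0900
  C_32 = −[(0.95)(-0.10) − (-0.10)(-0.10)] = 0.1050
  C_33 = (0.95)(0.55) − (-0.35)(-0.10) = 0.4875
det(I−A) = Σ_j (I−A)_1j·C_1j = (0.95)(0.3025) + (-0.35)(0.0850) + (-0.10)(0.1650) = 0.241125
adj(I−A) = Cᵀ =
  [ 0.3025   0.1925   0.0900]
  [ 0.0850   0.4925   0.1050]
  [ 0.1650   0.1050   0.4875]
(I − A)⁻¹ = adj(I−A) / det(I−A) ≈
  [   1.2545     0.7983     0.3733]
  [   0.3525     2.0425     0.4355]
  [   0.6843     0.4355     2.0218]
First solve x = (I − A)⁻¹ d = adj(I−A)·d / det(I−A); in particular x_1 = (0.3025·150 + 0.1925·120 + 0.0900·80) / 0.241125 = 75.675 / 0.241125 ≈ 313.8414.
Intermediate flow from 3 to 1: z_31 = a_31 · x_1 = 0.30 × 75.675 / 0.241125 = 22.7025 / 0.241125 ≈ 94.15.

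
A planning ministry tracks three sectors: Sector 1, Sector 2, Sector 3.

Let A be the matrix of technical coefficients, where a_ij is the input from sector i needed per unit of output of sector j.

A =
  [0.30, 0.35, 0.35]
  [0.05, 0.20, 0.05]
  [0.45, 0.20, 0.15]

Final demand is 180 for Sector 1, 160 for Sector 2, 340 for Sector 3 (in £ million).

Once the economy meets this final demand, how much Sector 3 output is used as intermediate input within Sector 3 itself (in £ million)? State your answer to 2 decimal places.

I − A =
  [   0.70    -0.35    -0.35]
  [  -0.05     0.80    -0.05]
  [  -0.45    -0.20     0.85]
Cofactors of I−A, C_ij = (−1)^(i+j)·(minor ij) (rows/columns in the sector order above):
  C_11 = (0.80)(0.85) − (-0.05)(-0.20) = 0.6700
  C_12 = −[(-0.05)(0.85) − (-0.05)(-0.45)] = 0.0650
  C_13 = (-0.05)(-0.20) − (0.80)(-0.45) = 0.3700
  C_21 = −[(-0.35)(0.85) − (-0.35)(-0.20)] = 0.3675
  C_22 = (0.70)(0.85) − (-0.35)(-0.45) = 0.4375
  C_23 = −[(0.70)(-0.20) − (-0.35)(-0.45)] = 0.2975
  C_31 = (-0.35)(-0.05) − (-0.35)(0.80) = 0.2975
  C_32 = −[(0.70)(-0.05) − (-0.35)(-0.05)] = 0.0525
  C_33 = (0.70)(0.80) − (-0.35)(-0.05) = 0.5425
det(I−A) = Σ_j (I−A)_1j·C_1j = (0.70)(0.6700) + (-0.35)(0.0650) + (-0.35)(0.3700) = 0.31675
adj(I−A) = Cᵀ =
  [ 0.6700   0.3675   0.2975]
  [ 0.0650   0.4375   0.0525]
  [ 0.3700   0.2975   0.5425]
(I − A)⁻¹ = adj(I−A) / det(I−A) ≈
  [   2.1152     1.1602     0.9392]
  [   0.2052     1.3812     0.1657]
  [   1.1681     0.9392     1.7127]
First solve x = (I − A)⁻¹ d = adj(I−A)·d / det(I−A); in particular x_3 = (0.3700·180 + 0.2975·160 + 0.5425·340) / 0.31675 = 298.65 / 0.31675 ≈ 942.8571.
Intermediate flow from 3 to 3: z_33 = a_33 · x_3 = 0.15 × 298.65 / 0.31675 = 44.7975 / 0.31675 ≈ 141.43.

z_33 = 141.43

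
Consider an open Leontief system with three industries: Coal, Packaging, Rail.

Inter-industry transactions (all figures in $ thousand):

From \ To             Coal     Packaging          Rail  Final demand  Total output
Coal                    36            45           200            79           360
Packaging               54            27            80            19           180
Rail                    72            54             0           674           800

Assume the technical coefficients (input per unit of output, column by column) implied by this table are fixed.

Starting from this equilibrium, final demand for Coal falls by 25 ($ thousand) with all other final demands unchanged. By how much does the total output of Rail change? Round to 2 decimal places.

Technical coefficients a_ij = z_ij / X_j:
  a_CC = 36/360 = 0.10, a_PC = 54/360 = 0.15, a_RC = 72/360 = 0.20
  a_CP = 45/180 = 0.25, a_PP = 27/180 = 0.15, a_RP = 54/180 = 0.30
  a_CR = 200/800 = 0.25, a_PR = 80/800 = 0.10, a_RR = 0/800 = 0.00
I − A =
  [   0.90    -0.25    -0.25]
  [  -0.15     0.85    -0.10]
  [  -0.20    -0.30     1.00]
Cofactors of I−A, C_ij = (−1)^(i+j)·(minor ij) (rows/columns in the sector order above):
  C_11 = (0.85)(1.00) − (-0.10)(-0.30) = 0.8200
  C_12 = −[(-0.15)(1.00) − (-0.10)(-0.20)] = 0.1700
  C_13 = (-0.15)(-0.30) − (0.85)(-0.20) = 0.2150
  C_21 = −[(-0.25)(1.00) − (-0.25)(-0.30)] = 0.3250
  C_22 = (0.90)(1.00) − (-0.25)(-0.20) = 0.8500
  C_23 = −[(0.90)(-0.30) − (-0.25)(-0.20)] = 0.3200
  C_31 = (-0.25)(-0.10) − (-0.25)(0.85) = 0.2375
  C_32 = −[(0.90)(-0.10) − (-0.25)(-0.15)] = 0.1275
  C_33 = (0.90)(0.85) − (-0.25)(-0.15) = 0.7275
det(I−A) = Σ_j (I−A)_1j·C_1j = (0.90)(0.8200) + (-0.25)(0.1700) + (-0.25)(0.2150) = 0.64175
adj(I−A) = Cᵀ =
  [ 0.8200   0.3250   0.2375]
  [ 0.1700   0.8500   0.1275]
  [ 0.2150   0.3200   0.7275]
(I − A)⁻¹ = adj(I−A) / det(I−A) ≈
  [   1.2778     0.5064     0.3701]
  [   0.2649     1.3245     0.1987]
  [   0.3350     0.4986     1.1336]
Δx = (I − A)⁻¹ Δd with Δd having -25 in the Coal component and 0 elsewhere.
So Δx_R = L_RC · (-25), where L_RC = adj(I−A)_RC / det(I−A) = 0.2150 / 0.64175.
Δx_R = 0.2150 × (-25) / 0.64175 = -5.375 / 0.64175 ≈ -8.38.

Δx_R = -8.38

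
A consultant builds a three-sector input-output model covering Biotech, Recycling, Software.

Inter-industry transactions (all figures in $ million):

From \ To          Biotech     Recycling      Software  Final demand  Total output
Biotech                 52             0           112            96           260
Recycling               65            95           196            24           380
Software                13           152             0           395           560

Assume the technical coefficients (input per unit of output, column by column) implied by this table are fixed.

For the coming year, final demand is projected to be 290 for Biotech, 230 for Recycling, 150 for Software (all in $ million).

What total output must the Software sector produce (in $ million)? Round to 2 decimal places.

Technical coefficients a_ij = z_ij / X_j:
  a_11 = 52/260 = 0.20, a_21 = 65/260 = 0.25, a_31 = 13/260 = 0.05
  a_12 = 0/380 = 0.00, a_22 = 95/380 = 0.25, a_32 = 152/380 = 0.40
  a_13 = 112/560 = 0.20, a_23 = 196/560 = 0.35, a_33 = 0/560 = 0.00
I − A =
  [   0.80     0.00    -0.20]
  [  -0.25     0.75    -0.35]
  [  -0.05    -0.40     1.00]
Cofactors of I−A, C_ij = (−1)^(i+j)·(minor ij) (rows/columns in the sector order above):
  C_11 = (0.75)(1.00) − (-0.35)(-0.40) = 0.6100
  C_12 = −[(-0.25)(1.00) − (-0.35)(-0.05)] = 0.2675
  C_13 = (-0.25)(-0.40) − (0.75)(-0.05) = 0.1375
  C_21 = −[(0.00)(1.00) − (-0.20)(-0.40)] = 0.0800
  C_22 = (0.80)(1.00) − (-0.20)(-0.05) = 0.7900
  C_23 = −[(0.80)(-0.40) − (0.00)(-0.05)] = 0.3200
  C_31 = (0.00)(-0.35) − (-0.20)(0.75) = 0.1500
  C_32 = −[(0.80)(-0.35) − (-0.20)(-0.25)] = 0.3300
  C_33 = (0.80)(0.75) − (0.00)(-0.25) = 0.6000
det(I−A) = Σ_j (I−A)_1j·C_1j = (0.80)(0.6100) + (0.00)(0.2675) + (-0.20)(0.1375) = 0.4605
adj(I−A) = Cᵀ =
  [ 0.6100   0.0800   0.1500]
  [ 0.2675   0.7900   0.3300]
  [ 0.1375   0.3200   0.6000]
(I − A)⁻¹ = adj(I−A) / det(I−A) ≈
  [   1.3246     0.1737     0.3257]
  [   0.5809     1.7155     0.7166]
  [   0.2986     0.6949     1.3029]
x = (I − A)⁻¹ d = adj(I−A)·d / det(I−A), with det(I−A) = 0.4605:
  x_1 = (0.6100·290 + 0.0800·230 + 0.1500·150) / 0.4605 = 217.80 / 0.4605 ≈ 472.96
  x_2 = (0.2675·290 + 0.7900·230 + 0.3300·150) / 0.4605 = 308.775 / 0.4605 ≈ 670.52
  x_3 = (0.1375·290 + 0.3200·230 + 0.6000·150) / 0.4605 = 203.475 / 0.4605 ≈ 441.86

x_3 = 441.86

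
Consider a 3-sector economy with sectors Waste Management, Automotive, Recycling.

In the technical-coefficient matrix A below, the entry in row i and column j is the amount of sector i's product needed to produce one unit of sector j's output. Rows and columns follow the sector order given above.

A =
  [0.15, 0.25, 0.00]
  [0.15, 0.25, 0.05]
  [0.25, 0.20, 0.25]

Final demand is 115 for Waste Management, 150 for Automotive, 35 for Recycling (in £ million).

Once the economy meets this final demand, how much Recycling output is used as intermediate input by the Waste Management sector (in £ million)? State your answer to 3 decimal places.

z_RW = 52.524

I − A =
  [   0.85    -0.25     0.00]
  [  -0.15     0.75    -0.05]
  [  -0.25    -0.20     0.75]
Cofactors of I−A, C_ij = (−1)^(i+j)·(minor ij) (rows/columns in the sector order above):
  C_11 = (0.75)(0.75) − (-0.05)(-0.20) = 0.5525
  C_12 = −[(-0.15)(0.75) − (-0.05)(-0.25)] = 0.1250
  C_13 = (-0.15)(-0.20) − (0.75)(-0.25) = 0.2175
  C_21 = −[(-0.25)(0.75) − (0.00)(-0.20)] = 0.1875
  C_22 = (0.85)(0.75) − (0.00)(-0.25) = 0.6375
  C_23 = −[(0.85)(-0.20) − (-0.25)(-0.25)] = 0.2325
  C_31 = (-0.25)(-0.05) − (0.00)(0.75) = 0.0125
  C_32 = −[(0.85)(-0.05) − (0.00)(-0.15)] = 0.0425
  C_33 = (0.85)(0.75) − (-0.25)(-0.15) = 0.6000
det(I−A) = Σ_j (I−A)_1j·C_1j = (0.85)(0.5525) + (-0.25)(0.1250) + (0.00)(0.2175) = 0.438375
adj(I−A) = Cᵀ =
  [ 0.5525   0.1875   0.0125]
  [ 0.1250   0.6375   0.0425]
  [ 0.2175   0.2325   0.6000]
(I − A)⁻¹ = adj(I−A) / det(I−A) ≈
  [   1.2603     0.4277     0.0285]
  [   0.2851     1.4542     0.0969]
  [   0.4962     0.5304     1.3687]
First solve x = (I − A)⁻¹ d = adj(I−A)·d / det(I−A); in particular x_W = (0.5525·115 + 0.1875·150 + 0.0125·35) / 0.438375 = 92.10 / 0.438375 ≈ 210.09410.
Intermediate flow from R to W: z_RW = a_RW · x_W = 0.25 × 92.10 / 0.438375 = 23.025 / 0.438375 ≈ 52.524.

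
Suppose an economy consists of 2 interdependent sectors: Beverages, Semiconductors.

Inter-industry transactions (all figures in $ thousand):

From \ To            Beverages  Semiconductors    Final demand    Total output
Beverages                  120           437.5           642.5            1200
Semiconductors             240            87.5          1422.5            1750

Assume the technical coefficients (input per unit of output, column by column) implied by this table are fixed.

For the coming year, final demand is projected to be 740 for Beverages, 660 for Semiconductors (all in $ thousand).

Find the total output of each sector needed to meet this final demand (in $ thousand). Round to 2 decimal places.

Technical coefficients a_ij = z_ij / X_j:
  a_11 = 120/1200 = 0.10, a_21 = 240/1200 = 0.20
  a_12 = 437.5/1750 = 0.25, a_22 = 87.5/1750 = 0.05
I − A =
  [   0.90    -0.25]
  [  -0.20     0.95]
det(I−A) = (0.90)(0.95) − (-0.25)(-0.20) = 0.8050
adj(I−A) = [[0.95, 0.25], [0.20, 0.90]]
(I − A)⁻¹ = adj(I−A) / det(I−A) ≈
  [   1.1801     0.3106]
  [   0.2484     1.1180]
x = (I − A)⁻¹ d = adj(I−A)·d / det(I−A), with det(I−A) = 0.8050:
  x_1 = (0.95·740 + 0.25·660) / 0.8050 = 868.00 / 0.8050 ≈ 1078.26
  x_2 = (0.20·740 + 0.90·660) / 0.8050 = 742.00 / 0.8050 ≈ 921.74

x_1 = 1078.26, x_2 = 921.74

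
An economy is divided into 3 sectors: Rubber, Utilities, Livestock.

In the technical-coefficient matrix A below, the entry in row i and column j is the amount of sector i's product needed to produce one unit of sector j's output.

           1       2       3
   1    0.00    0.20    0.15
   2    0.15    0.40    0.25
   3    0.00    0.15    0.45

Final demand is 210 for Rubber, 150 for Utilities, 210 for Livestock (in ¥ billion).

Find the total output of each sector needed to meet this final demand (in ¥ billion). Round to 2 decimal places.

x_1 = 406.05, x_2 = 576.07, x_3 = 538.93

I − A =
  [   1.00    -0.20    -0.15]
  [  -0.15     0.60    -0.25]
  [   0.00    -0.15     0.55]
Cofactors of I−A, C_ij = (−1)^(i+j)·(minor ij) (rows/columns in the sector order above):
  C_11 = (0.60)(0.55) − (-0.25)(-0.15) = 0.2925
  C_12 = −[(-0.15)(0.55) − (-0.25)(0.00)] = 0.0825
  C_13 = (-0.15)(-0.15) − (0.60)(0.00) = 0.0225
  C_21 = −[(-0.20)(0.55) − (-0.15)(-0.15)] = 0.1325
  C_22 = (1.00)(0.55) − (-0.15)(0.00) = 0.5500
  C_23 = −[(1.00)(-0.15) − (-0.20)(0.00)] = 0.1500
  C_31 = (-0.20)(-0.25) − (-0.15)(0.60) = 0.1400
  C_32 = −[(1.00)(-0.25) − (-0.15)(-0.15)] = 0.2725
  C_33 = (1.00)(0.60) − (-0.20)(-0.15) = 0.5700
det(I−A) = Σ_j (I−A)_1j·C_1j = (1.00)(0.2925) + (-0.20)(0.0825) + (-0.15)(0.0225) = 0.272625
adj(I−A) = Cᵀ =
  [ 0.2925   0.1325   0.1400]
  [ 0.0825   0.5500   0.2725]
  [ 0.0225   0.1500   0.5700]
(I − A)⁻¹ = adj(I−A) / det(I−A) ≈
  [   1.0729     0.4860     0.5135]
  [   0.3026     2.0174     0.9995]
  [   0.0825     0.5502     2.0908]
x = (I − A)⁻¹ d = adj(I−A)·d / det(I−A), with det(I−A) = 0.272625:
  x_1 = (0.2925·210 + 0.1325·150 + 0.1400·210) / 0.272625 = 110.70 / 0.272625 ≈ 406.05
  x_2 = (0.0825·210 + 0.5500·150 + 0.2725·210) / 0.272625 = 157.05 / 0.272625 ≈ 576.07
  x_3 = (0.0225·210 + 0.1500·150 + 0.5700·210) / 0.272625 = 146.925 / 0.272625 ≈ 538.93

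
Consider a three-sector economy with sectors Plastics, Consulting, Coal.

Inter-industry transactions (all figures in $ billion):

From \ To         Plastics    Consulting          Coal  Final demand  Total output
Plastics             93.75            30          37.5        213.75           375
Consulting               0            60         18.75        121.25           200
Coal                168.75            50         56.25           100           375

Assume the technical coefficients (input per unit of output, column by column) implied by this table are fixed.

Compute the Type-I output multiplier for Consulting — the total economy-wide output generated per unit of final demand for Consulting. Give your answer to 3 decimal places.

Technical coefficients a_ij = z_ij / X_j:
  a_11 = 93.75/375 = 0.25, a_21 = 0/375 = 0.00, a_31 = 168.75/375 = 0.45
  a_12 = 30/200 = 0.15, a_22 = 60/200 = 0.30, a_32 = 50/200 = 0.25
  a_13 = 37.5/375 = 0.10, a_23 = 18.75/375 = 0.05, a_33 = 56.25/375 = 0.15
I − A =
  [   0.75    -0.15    -0.10]
  [   0.00     0.70    -0.05]
  [  -0.45    -0.25     0.85]
Cofactors of I−A, C_ij = (−1)^(i+j)·(minor ij) (rows/columns in the sector order above):
  C_11 = (0.70)(0.85) − (-0.05)(-0.25) = 0.5825
  C_12 = −[(0.00)(0.85) − (-0.05)(-0.45)] = 0.0225
  C_13 = (0.00)(-0.25) − (0.70)(-0.45) = 0.3150
  C_21 = −[(-0.15)(0.85) − (-0.10)(-0.25)] = 0.1525
  C_22 = (0.75)(0.85) − (-0.10)(-0.45) = 0.5925
  C_23 = −[(0.75)(-0.25) − (-0.15)(-0.45)] = 0.2550
  C_31 = (-0.15)(-0.05) − (-0.10)(0.70) = 0.0775
  C_32 = −[(0.75)(-0.05) − (-0.10)(0.00)] = 0.0375
  C_33 = (0.75)(0.70) − (-0.15)(0.00) = 0.5250
det(I−A) = Σ_j (I−A)_1j·C_1j = (0.75)(0.5825) + (-0.15)(0.0225) + (-0.10)(0.3150) = 0.4020
adj(I−A) = Cᵀ =
  [ 0.5825   0.1525   0.0775]
  [ 0.0225   0.5925   0.0375]
  [ 0.3150   0.2550   0.5250]
(I − A)⁻¹ = adj(I−A) / det(I−A) ≈
  [   1.4490     0.3794     0.1928]
  [   0.0560     1.4739     0.0933]
  [   0.7836     0.6343     1.3060]
The output multiplier for sector j is the column-j sum of the Leontief inverse (I − A)⁻¹ = adj(I−A) / det(I−A).
Column 2 of adj(I−A): (0.1525, 0.5925, 0.2550); det(I−A) = 0.4020.
m_2 = (0.1525 + 0.5925 + 0.2550) / 0.4020 = 1.00 / 0.4020 ≈ 2.488.

m_2 = 2.488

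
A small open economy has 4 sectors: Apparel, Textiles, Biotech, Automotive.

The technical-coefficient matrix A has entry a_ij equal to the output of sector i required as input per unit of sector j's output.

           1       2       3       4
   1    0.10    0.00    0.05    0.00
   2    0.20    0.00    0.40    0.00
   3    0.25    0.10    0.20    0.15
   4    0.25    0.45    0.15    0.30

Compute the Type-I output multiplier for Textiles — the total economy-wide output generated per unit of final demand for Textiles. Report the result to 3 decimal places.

m_2 = 2.219

I − A =
  [   0.90     0.00    -0.05     0.00]
  [  -0.20     1.00    -0.40     0.00]
  [  -0.25    -0.10     0.80    -0.15]
  [  -0.25    -0.45    -0.15     0.70]
Compute the cofactors C_ij = (−1)^(i+j)·(3×3 minor ij) of I−A; the adjugate is their transpose:
adj(I−A) = Cᵀ =
  [ 0.482500   0.006875   0.035000   0.007500]
  [ 0.192500   0.473125   0.259000   0.055500]
  [ 0.240000   0.123750   0.630000   0.135000]
  [ 0.347500   0.333125   0.314000   0.670500]
det(I−A) = Σ_j (I−A)_1j·C_1j = (0.90)(0.482500) + (0.00)(0.192500) + (-0.05)(0.240000) + (0.00)(0.347500) = 0.42225
(I − A)⁻¹ = adj(I−A) / det(I−A) ≈
  [   1.1427     0.0163     0.0829     0.0178]
  [   0.4559     1.1205     0.6134     0.1314]
  [   0.5684     0.2931     1.4920     0.3197]
  [   0.8230     0.7889     0.7436     1.5879]
The output multiplier for sector j is the column-j sum of the Leontief inverse (I − A)⁻¹ = adj(I−A) / det(I−A).
Column 2 of adj(I−A): (0.006875, 0.473125, 0.123750, 0.333125); det(I−A) = 0.42225.
m_2 = (0.006875 + 0.473125 + 0.123750 + 0.333125) / 0.42225 = 0.936875 / 0.42225 ≈ 2.219.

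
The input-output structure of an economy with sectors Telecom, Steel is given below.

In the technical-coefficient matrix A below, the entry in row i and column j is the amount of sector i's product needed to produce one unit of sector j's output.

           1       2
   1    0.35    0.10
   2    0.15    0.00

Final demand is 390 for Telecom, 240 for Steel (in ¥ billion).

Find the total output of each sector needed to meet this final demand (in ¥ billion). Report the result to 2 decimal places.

x_1 = 651.97, x_2 = 337.80

I − A =
  [   0.65    -0.10]
  [  -0.15     1.00]
det(I−A) = (0.65)(1.00) − (-0.10)(-0.15) = 0.6350
adj(I−A) = [[1.00, 0.10], [0.15, 0.65]]
(I − A)⁻¹ = adj(I−A) / det(I−A) ≈
  [   1.5748     0.1575]
  [   0.2362     1.0236]
x = (I − A)⁻¹ d = adj(I−A)·d / det(I−A), with det(I−A) = 0.6350:
  x_1 = (1.00·390 + 0.10·240) / 0.6350 = 414.00 / 0.6350 ≈ 651.97
  x_2 = (0.15·390 + 0.65·240) / 0.6350 = 214.50 / 0.6350 ≈ 337.80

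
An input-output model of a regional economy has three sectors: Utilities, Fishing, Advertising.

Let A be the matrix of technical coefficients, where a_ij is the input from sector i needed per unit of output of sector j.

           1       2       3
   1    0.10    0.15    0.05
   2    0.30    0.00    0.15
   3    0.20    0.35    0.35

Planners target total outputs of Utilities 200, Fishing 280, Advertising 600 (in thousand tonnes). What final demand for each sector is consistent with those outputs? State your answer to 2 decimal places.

d_1 = 108.00, d_2 = 130.00, d_3 = 252.00

I − A =
  [   0.90    -0.15    -0.05]
  [  -0.30     1.00    -0.15]
  [  -0.20    -0.35     0.65]
d = (I − A) x:
  d_1 = (+0.90)·200 + (-0.15)·280 + (-0.05)·600 = 108.00
  d_2 = (-0.30)·200 + (+1.00)·280 + (-0.15)·600 = 130.00
  d_3 = (-0.20)·200 + (-0.35)·280 + (+0.65)·600 = 252.00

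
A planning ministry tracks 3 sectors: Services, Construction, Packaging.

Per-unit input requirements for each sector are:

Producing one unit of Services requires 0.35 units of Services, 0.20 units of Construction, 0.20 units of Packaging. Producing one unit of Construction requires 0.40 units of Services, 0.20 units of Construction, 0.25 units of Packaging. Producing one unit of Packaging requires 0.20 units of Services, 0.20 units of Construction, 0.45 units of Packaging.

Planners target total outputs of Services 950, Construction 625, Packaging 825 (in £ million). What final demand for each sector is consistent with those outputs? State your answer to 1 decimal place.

d_1 = 202.5, d_2 = 145.0, d_3 = 107.5

I − A =
  [   0.65    -0.40    -0.20]
  [  -0.20     0.80    -0.20]
  [  -0.20    -0.25     0.55]
d = (I − A) x:
  d_1 = (+0.65)·950 + (-0.40)·625 + (-0.20)·825 = 202.5
  d_2 = (-0.20)·950 + (+0.80)·625 + (-0.20)·825 = 145.0
  d_3 = (-0.20)·950 + (-0.25)·625 + (+0.55)·825 = 107.5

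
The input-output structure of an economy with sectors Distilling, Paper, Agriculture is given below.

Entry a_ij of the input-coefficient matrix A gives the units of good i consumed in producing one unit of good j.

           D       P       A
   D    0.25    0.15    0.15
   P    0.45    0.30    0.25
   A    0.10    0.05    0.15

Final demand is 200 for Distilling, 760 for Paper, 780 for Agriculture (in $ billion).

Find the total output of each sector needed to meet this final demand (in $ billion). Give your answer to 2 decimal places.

x_D = 912.61, x_P = 2082.21, x_A = 1147.50

I − A =
  [   0.75    -0.15    -0.15]
  [  -0.45     0.70    -0.25]
  [  -0.10    -0.05     0.85]
Cofactors of I−A, C_ij = (−1)^(i+j)·(minor ij) (rows/columns in the sector order above):
  C_11 = (0.70)(0.85) − (-0.25)(-0.05) = 0.5825
  C_12 = −[(-0.45)(0.85) − (-0.25)(-0.10)] = 0.4075
  C_13 = (-0.45)(-0.05) − (0.70)(-0.10) = 0.0925
  C_21 = −[(-0.15)(0.85) − (-0.15)(-0.05)] = 0.1350
  C_22 = (0.75)(0.85) − (-0.15)(-0.10) = 0.6225
  C_23 = −[(0.75)(-0.05) − (-0.15)(-0.10)] = 0.0525
  C_31 = (-0.15)(-0.25) − (-0.15)(0.70) = 0.1425
  C_32 = −[(0.75)(-0.25) − (-0.15)(-0.45)] = 0.2550
  C_33 = (0.75)(0.70) − (-0.15)(-0.45) = 0.4575
det(I−A) = Σ_j (I−A)_1j·C_1j = (0.75)(0.5825) + (-0.15)(0.4075) + (-0.15)(0.0925) = 0.361875
adj(I−A) = Cᵀ =
  [ 0.5825   0.1350   0.1425]
  [ 0.4075   0.6225   0.2550]
  [ 0.0925   0.0525   0.4575]
(I − A)⁻¹ = adj(I−A) / det(I−A) ≈
  [   1.6097     0.3731     0.3938]
  [   1.1261     1.7202     0.7047]
  [   0.2556     0.1451     1.2642]
x = (I − A)⁻¹ d = adj(I−A)·d / det(I−A), with det(I−A) = 0.361875:
  x_D = (0.5825·200 + 0.1350·760 + 0.1425·780) / 0.361875 = 330.25 / 0.361875 ≈ 912.61
  x_P = (0.4075·200 + 0.6225·760 + 0.2550·780) / 0.361875 = 753.50 / 0.361875 ≈ 2082.21
  x_A = (0.0925·200 + 0.0525·760 + 0.4575·780) / 0.361875 = 415.25 / 0.361875 ≈ 1147.50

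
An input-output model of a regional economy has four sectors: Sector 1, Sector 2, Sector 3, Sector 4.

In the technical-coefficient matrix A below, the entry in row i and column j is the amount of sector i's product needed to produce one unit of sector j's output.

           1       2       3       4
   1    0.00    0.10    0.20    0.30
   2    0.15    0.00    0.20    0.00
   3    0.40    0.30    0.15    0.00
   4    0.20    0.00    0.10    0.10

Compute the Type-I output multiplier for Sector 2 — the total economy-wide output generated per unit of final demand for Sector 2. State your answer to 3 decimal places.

m_2 = 2.032

I − A =
  [   1.00    -0.10    -0.20    -0.30]
  [  -0.15     1.00    -0.20     0.00]
  [  -0.40    -0.30     0.85     0.00]
  [  -0.20     0.00    -0.10     0.90]
Compute the cofactors C_ij = (−1)^(i+j)·(3×3 minor ij) of I−A; the adjugate is their transpose:
adj(I−A) = Cᵀ =
  [ 0.71100   0.13950   0.22800   0.23700]
  [ 0.18675   0.63000   0.19950   0.06225]
  [ 0.40050   0.28800   0.82650   0.13350]
  [ 0.20250   0.06300   0.14250   0.68025]
det(I−A) = Σ_j (I−A)_1j·C_1j = (1.00)(0.71100) + (-0.10)(0.18675) + (-0.20)(0.40050) + (-0.30)(0.20250) = 0.551475
(I − A)⁻¹ = adj(I−A) / det(I−A) ≈
  [   1.2893     0.2530     0.4134     0.4298]
  [   0.3386     1.1424     0.3618     0.1129]
  [   0.7262     0.5222     1.4987     0.2421]
  [   0.3672     0.1142     0.2584     1.2335]
The output multiplier for sector j is the column-j sum of the Leontief inverse (I − A)⁻¹ = adj(I−A) / det(I−A).
Column 2 of adj(I−A): (0.13950, 0.63000, 0.28800, 0.06300); det(I−A) = 0.551475.
m_2 = (0.13950 + 0.63000 + 0.28800 + 0.06300) / 0.551475 = 1.1205 / 0.551475 ≈ 2.032.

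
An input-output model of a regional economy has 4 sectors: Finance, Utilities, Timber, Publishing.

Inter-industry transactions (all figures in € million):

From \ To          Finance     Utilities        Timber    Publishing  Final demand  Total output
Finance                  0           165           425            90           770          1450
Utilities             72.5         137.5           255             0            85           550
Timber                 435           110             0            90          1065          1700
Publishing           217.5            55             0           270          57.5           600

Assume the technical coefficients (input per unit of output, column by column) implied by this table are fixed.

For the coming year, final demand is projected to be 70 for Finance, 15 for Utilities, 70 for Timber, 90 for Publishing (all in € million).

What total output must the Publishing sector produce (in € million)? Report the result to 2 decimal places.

x_4 = 219.78

Technical coefficients a_ij = z_ij / X_j:
  a_11 = 0/1450 = 0.00, a_21 = 72.5/1450 = 0.05, a_31 = 435/1450 = 0.30, a_41 = 217.5/1450 = 0.15
  a_12 = 165/550 = 0.30, a_22 = 137.5/550 = 0.25, a_32 = 110/550 = 0.20, a_42 = 55/550 = 0.10
  a_13 = 425/1700 = 0.25, a_23 = 255/1700 = 0.15, a_33 = 0/1700 = 0.00, a_43 = 0/1700 = 0.00
  a_14 = 90/600 = 0.15, a_24 = 0/600 = 0.00, a_34 = 90/600 = 0.15, a_44 = 270/600 = 0.45
I − A =
  [   1.00    -0.30    -0.25    -0.15]
  [  -0.05     0.75    -0.15     0.00]
  [  -0.30    -0.20     1.00    -0.15]
  [  -0.15    -0.10     0.00     0.55]
Compute the cofactors C_ij = (−1)^(i+j)·(3×3 minor ij) of I−A; the adjugate is their transpose:
adj(I−A) = Cᵀ =
  [ 0.393750   0.211250   0.130125   0.142875]
  [ 0.055625   0.480625   0.086000   0.038625]
  [ 0.146875   0.181250   0.386625   0.145500]
  [ 0.117500   0.145000   0.051125   0.632750]
det(I−A) = Σ_j (I−A)_1j·C_1j = (1.00)(0.393750) + (-0.30)(0.055625) + (-0.25)(0.146875) + (-0.15)(0.117500) = 0.32271875
(I − A)⁻¹ = adj(I−A) / det(I−A) ≈
  [   1.2201     0.6546     0.4032     0.4427]
  [   0.1724     1.4893     0.2665     0.1197]
  [   0.4551     0.5616     1.1980     0.4509]
  [   0.3641     0.4493     0.1584     1.9607]
x = (I − A)⁻¹ d = adj(I−A)·d / det(I−A), with det(I−A) = 0.32271875:
  x_1 = (0.393750·70 + 0.211250·15 + 0.130125·70 + 0.142875·90) / 0.32271875 = 52.69875 / 0.32271875 ≈ 163.30
  x_2 = (0.055625·70 + 0.480625·15 + 0.086000·70 + 0.038625·90) / 0.32271875 = 20.599375 / 0.32271875 ≈ 63.83
  x_3 = (0.146875·70 + 0.181250·15 + 0.386625·70 + 0.145500·90) / 0.32271875 = 53.15875 / 0.32271875 ≈ 164.72
  x_4 = (0.117500·70 + 0.145000·15 + 0.051125·70 + 0.632750·90) / 0.32271875 = 70.92625 / 0.32271875 ≈ 219.78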